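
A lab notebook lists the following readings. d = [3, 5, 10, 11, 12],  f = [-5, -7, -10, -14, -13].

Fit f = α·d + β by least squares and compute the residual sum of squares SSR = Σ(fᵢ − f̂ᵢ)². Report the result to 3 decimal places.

Sums needed: Σd·d = 399, Σd = 41, Σ1 = 5.
And Σd·f = -460, Σf = -49.
Normal equations: [[399, 41]; [41, 5]]·[α, β]ᵀ = [-460, -49]ᵀ.
Eliminating β: 5·(row 1) − 41·(row 2) gives 314·α = 5·(-460) − 41·(-49) = -291, so α = -291/314.
Then β = ((-49) − 41·(-291/314))/5 = -691/314.
Residuals: -3/157, -26/157, 461/314, -252/157, 101/314; SSR = 1527/314.

SSR = 4.863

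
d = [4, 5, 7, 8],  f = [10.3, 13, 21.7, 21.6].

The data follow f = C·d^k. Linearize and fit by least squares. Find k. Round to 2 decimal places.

Linearized form: ln f = k·ln d + ln C. From the 4 transformed points,
XᵀX = [[12.6227, 7.0211]; [7.0211, 4]], rhs = [19.7388, 11.0471]ᵀ  (here Σln d = 7.0211, Σ(ln d)² = 12.6227, Σln f = 11.0471, Σln d·ln f = 19.7388).
Slope k = (n·Σln d·ln f − Σln d·Σln f)/(n·Σ(ln d)² − (Σln d)²) = (4·19.7388 − 7.0211·11.0471)/1.1954 = 1.16507; ln C = (Σln f − k·Σln d)/n = 0.71675.

k = 1.17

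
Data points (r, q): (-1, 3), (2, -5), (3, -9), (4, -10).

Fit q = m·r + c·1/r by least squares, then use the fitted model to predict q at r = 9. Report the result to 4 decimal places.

Normal-equation sums: Σr·r = 30, Σr·1/r = 4, Σ1/r·1/r = 205/144.
For Mᵀq: Σr·q = -80, Σ1/r·q = -11.
Normal equations: [[30, 4]; [4, 205/144]]·[m, c]ᵀ = [-80, -11]ᵀ.
Eliminating c: (205/144)·(row 1) − 4·(row 2) gives (641/24)·m = (205/144)·(-80) − 4·(-11) = -629/9, so m = -5032/1923.
Then c = ((-11) − 4·(-5032/1923))/(205/144) = -240/641.
At r = 9: q̂ = (-5032/1923)·(9) + (-240/641)·(1/9) = -45368/1923.

q̂ = -23.5923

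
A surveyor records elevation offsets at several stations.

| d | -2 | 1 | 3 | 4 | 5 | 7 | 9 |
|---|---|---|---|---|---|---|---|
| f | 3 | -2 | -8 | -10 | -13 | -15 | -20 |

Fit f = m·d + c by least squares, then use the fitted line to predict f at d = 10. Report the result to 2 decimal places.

Normal-equation sums: Σd·d = 185, Σd = 27, Σ1 = 7.
And Σd·f = -422, Σf = -65.
XᵀX·[m, c]ᵀ = Xᵀf becomes [[185, 27]; [27, 7]]·[m, c]ᵀ = [-422, -65]ᵀ.
Determinant 185·7 − 27² = 566.
m = ((-422)·7 − 27·(-65))/566 = -1199/566; c = (185·(-65) − 27·(-422))/566 = -631/566.
At d = 10: f̂ = (-1199/566)·(10) + (-631/566)·(1) = -12621/566.

f̂ = -22.30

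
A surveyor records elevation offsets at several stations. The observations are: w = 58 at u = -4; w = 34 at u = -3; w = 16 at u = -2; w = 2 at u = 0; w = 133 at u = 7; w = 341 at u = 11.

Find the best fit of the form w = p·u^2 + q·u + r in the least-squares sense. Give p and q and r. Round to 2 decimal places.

The normal system MᵀM·[p, q, r]ᵀ = Mᵀw is [[17395, 1575, 199]; [1575, 199, 9]; [199, 9, 6]]·[p, q, r]ᵀ = [49076, 4316, 584]ᵀ.
Solving the 3×3 system (Gaussian elimination) gives p = 419785/139871, q = -294875/139871, r = 133554/139871.

p = 3.00, q = -2.11, r = 0.95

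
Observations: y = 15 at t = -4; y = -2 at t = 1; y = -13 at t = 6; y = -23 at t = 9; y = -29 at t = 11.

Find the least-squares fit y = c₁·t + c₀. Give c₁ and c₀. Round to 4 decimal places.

c₁ = -2.8606, c₀ = 2.7587

MᵀM·[c₁, c₀]ᵀ = Mᵀy reads: 255·c₁ + 23·c₀ = -666;  23·c₁ + 5·c₀ = -52.
Determinant 255·5 − 23² = 746.
c₁ = ((-666)·5 − 23·(-52))/746 = -1067/373; c₀ = (255·(-52) − 23·(-666))/746 = 1029/373.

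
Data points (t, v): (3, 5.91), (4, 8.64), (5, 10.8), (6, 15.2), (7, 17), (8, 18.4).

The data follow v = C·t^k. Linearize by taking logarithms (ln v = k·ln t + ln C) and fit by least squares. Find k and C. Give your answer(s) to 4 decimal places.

With ln vᵢ as the transformed response and ln tᵢ as the regressor:
Σln t = 9.9115, Σ(ln t)² = 17.0401, Σln v = 14.7795, Σln t·ln v = 25.2161.
Equations: 17.0401·k + 9.9115·ln C = 25.2161;  9.9115·k + 6·ln C = 14.7795.
Slope k = (n·Σln t·ln v − Σln t·Σln v)/(n·Σ(ln t)² − (Σln t)²) = (6·25.2161 − 9.9115·14.7795)/4.0036 = 1.20164; ln C = (Σln v − k·Σln t)/n = 0.47825, so C = exp(0.47825) = 1.61325.

k = 1.2016, C = 1.6132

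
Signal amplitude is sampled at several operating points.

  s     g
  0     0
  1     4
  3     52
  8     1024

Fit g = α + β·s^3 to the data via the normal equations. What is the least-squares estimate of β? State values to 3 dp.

β = 2.000

Forming AᵀA = [[4, 540]; [540, 262874]] and Aᵀg = [1080, 525696]ᵀ gives AᵀA·[α, β]ᵀ = Aᵀg.
Eliminating β: 262874·(row 1) − 540·(row 2) gives 759896·α = 262874·1080 − 540·525696 = 28080, so α = 3510/94987.
Then β = (525696 − 540·(3510/94987))/262874 = 189948/94987.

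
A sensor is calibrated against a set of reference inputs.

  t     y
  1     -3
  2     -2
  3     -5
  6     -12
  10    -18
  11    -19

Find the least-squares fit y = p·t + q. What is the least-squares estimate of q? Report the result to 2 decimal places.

q = -0.09

Entries of XᵀX: Σt·t = 271, Σt = 33, Σ1 = 6.
Right-hand side: Σt·y = -483, Σy = -59.
Eliminating q: 6·(row 1) − 33·(row 2) gives 537·p = 6·(-483) − 33·(-59) = -951, so p = -317/179.
Then q = ((-59) − 33·(-317/179))/6 = -50/537.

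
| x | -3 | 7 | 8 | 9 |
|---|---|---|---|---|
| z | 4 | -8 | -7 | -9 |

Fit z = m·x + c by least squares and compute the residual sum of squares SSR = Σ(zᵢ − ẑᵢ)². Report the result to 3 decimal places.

SSR = 2.183

The normal system MᵀM·[m, c]ᵀ = Mᵀz is [[203, 21]; [21, 4]]·[m, c]ᵀ = [-205, -20]ᵀ.
Δ = 203·4 − 21² = 371.
m = ((-205)·4 − 21·(-20))/371 = -400/371; c = (203·(-20) − 21·(-205))/371 = 35/53.
Residuals: 39/371, -59/53, 358/371, 16/371; SSR = 810/371.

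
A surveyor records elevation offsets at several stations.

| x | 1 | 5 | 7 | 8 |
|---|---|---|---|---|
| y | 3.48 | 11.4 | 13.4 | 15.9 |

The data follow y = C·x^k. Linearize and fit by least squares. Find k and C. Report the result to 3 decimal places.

With ln yᵢ as the transformed response and ln xᵢ as the regressor:
Over the data: Σln x = 5.6348, Σ(ln x)² = 10.7009, Σln y = 9.0422, Σln x·ln y = 14.7193.
Normal system: [[10.7009, 5.6348]; [5.6348, 4]]·[k, ln C]ᵀ = [14.7193, 9.0422]ᵀ.
Slope k = (n·Σln x·ln y − Σln x·Σln y)/(n·Σ(ln x)² − (Σln x)²) = (4·14.7193 − 5.6348·9.0422)/11.0529 = 0.71711; ln C = (Σln y − k·Σln x)/n = 1.25037, so C = exp(1.25037) = 3.49162.

k = 0.717, C = 3.492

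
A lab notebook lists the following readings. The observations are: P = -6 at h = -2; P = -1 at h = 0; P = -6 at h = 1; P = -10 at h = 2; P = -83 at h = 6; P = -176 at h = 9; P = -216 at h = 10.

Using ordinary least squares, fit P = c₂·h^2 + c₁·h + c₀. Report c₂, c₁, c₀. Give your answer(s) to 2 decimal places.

From the data, Σh^2·h^2 = 17890, Σh^2·h = 1946, Σh^2 = 226, Σh·h = 226, Σh = 26, Σ1 = 7.
Moment sums: Σh^2·P = -38914, Σh·P = -4256, ΣP = -498.
MᵀM·[c₂, c₁, c₀]ᵀ = MᵀP becomes [[17890, 1946, 226]; [1946, 226, 26]; [226, 26, 7]]·[c₂, c₁, c₀]ᵀ = [-38914, -4256, -498]ᵀ.
Solving the 3×3 system (Gaussian elimination) gives c₂ = -170839/85512, c₁ = -43063/28504, c₀ = -11008/10689.

c₂ = -2.00, c₁ = -1.51, c₀ = -1.03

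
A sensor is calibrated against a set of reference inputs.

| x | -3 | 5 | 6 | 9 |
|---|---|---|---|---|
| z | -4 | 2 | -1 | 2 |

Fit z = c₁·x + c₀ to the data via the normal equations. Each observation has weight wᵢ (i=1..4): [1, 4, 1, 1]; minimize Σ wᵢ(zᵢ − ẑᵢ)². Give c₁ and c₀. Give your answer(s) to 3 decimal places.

c₁ = 0.516, c₀ = -1.645

Sums needed: Σwᵢ·x·x = 226, Σwᵢ·x = 32, Σwᵢ·1 = 7.
For MᵀWz: Σwᵢ·x·z = 64, Σwᵢ·z = 5.
Determinant 226·7 − 32² = 558.
c₁ = (64·7 − 32·5)/558 = 16/31; c₀ = (226·5 − 32·64)/558 = -51/31.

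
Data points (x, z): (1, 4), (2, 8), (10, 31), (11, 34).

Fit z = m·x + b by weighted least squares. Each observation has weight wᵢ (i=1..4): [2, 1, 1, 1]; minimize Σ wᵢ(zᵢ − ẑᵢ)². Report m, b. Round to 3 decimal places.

Forming MᵀWM = [[227, 25]; [25, 5]] and MᵀWz = [708, 81]ᵀ gives MᵀWM·[m, b]ᵀ = MᵀWz.
det = 227·5 − 25² = 510.
m = (708·5 − 25·81)/510 = 101/34; b = (227·81 − 25·708)/510 = 229/170.

m = 2.971, b = 1.347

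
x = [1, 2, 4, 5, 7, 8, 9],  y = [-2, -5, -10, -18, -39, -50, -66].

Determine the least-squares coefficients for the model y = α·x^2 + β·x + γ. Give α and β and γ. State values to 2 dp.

α = -1.02, β = 2.27, γ = -3.99

From the data, Σx^2·x^2 = 13956, Σx^2·x = 1782, Σx^2 = 240, Σx·x = 240, Σx = 36, Σ1 = 7.
For Aᵀy: Σx^2·y = -11089, Σx·y = -1409, Σy = -190.
Normal equations: [[13956, 1782, 240]; [1782, 240, 36]; [240, 36, 7]]·[α, β, γ]ᵀ = [-11089, -1409, -190]ᵀ.
Row-reducing yields α = -16825/16566, β = 37573/16566, γ = -11004/2761.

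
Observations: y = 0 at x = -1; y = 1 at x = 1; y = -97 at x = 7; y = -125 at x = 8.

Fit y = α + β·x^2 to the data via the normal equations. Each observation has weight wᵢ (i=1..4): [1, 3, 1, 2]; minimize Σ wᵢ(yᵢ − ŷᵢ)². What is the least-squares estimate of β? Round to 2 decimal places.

β = -2.00

From the data, Σwᵢ·1 = 7, Σwᵢ·x^2 = 181, Σwᵢ·x^2·x^2 = 10597.
For MᵀWy: Σwᵢ·y = -344, Σwᵢ·x^2·y = -20750.
Eliminating β: 10597·(row 1) − 181·(row 2) gives 41418·α = 10597·(-344) − 181·(-20750) = 110382, so α = 18397/6903.
Then β = ((-20750) − 181·(18397/6903))/10597 = -13831/6903.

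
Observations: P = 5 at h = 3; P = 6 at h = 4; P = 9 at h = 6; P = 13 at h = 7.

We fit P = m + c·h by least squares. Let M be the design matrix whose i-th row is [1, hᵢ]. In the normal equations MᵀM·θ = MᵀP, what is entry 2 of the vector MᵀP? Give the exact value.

184

Entry 2 ↔ basis h, so (MᵀP)_{2} = Σᵢ (h)·Pᵢ = (3)·(5) + (4)·(6) + (6)·(9) + (7)·(13) = 184.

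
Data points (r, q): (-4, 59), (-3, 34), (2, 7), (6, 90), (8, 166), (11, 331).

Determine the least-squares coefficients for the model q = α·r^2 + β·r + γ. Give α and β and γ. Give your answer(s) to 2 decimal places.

AᵀA·[α, β, γ]ᵀ = Aᵀq reads: 20386·α + 1976·β + 250·γ = 55193;  1976·α + 250·β + 20·γ = 5185;  250·α + 20·β + 6·γ = 687.
(Σr^2·r^2 = 20386, Σr^2·r = 1976, Σr^2 = 250, Σr·r = 250, Σr = 20, Σ1 = 6, Σr^2·q = 55193, Σr·q = 5185, Σq = 687.)
Row-reducing yields α = 390695/130506, β = -374287/130506, γ = -14733/21751.

α = 2.99, β = -2.87, γ = -0.68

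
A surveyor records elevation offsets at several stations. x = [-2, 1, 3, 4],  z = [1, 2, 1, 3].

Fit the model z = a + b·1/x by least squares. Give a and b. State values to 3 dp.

a = 1.585, b = 0.608

From the data, Σ1 = 4, Σ1/x = 13/12, Σ1/x·1/x = 205/144.
For Mᵀz: Σz = 7, Σ1/x·z = 31/12.
Normal equations: [[4, 13/12]; [13/12, 205/144]]·[a, b]ᵀ = [7, 31/12]ᵀ.
Δ = 4·(205/144) − (13/12)² = 217/48.
a = (7·(205/144) − (13/12)·(31/12))/(217/48) = 344/217; b = (4·(31/12) − (13/12)·7)/(217/48) = 132/217.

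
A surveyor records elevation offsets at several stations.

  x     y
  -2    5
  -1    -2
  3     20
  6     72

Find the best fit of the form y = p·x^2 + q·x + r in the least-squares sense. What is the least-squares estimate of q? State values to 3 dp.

The normal equations are: 1394·p + 234·q + 50·r = 2790;  234·p + 50·q + 6·r = 484;  50·p + 6·q + 4·r = 95.
(Σx^2·x^2 = 1394, Σx^2·x = 234, Σx^2 = 50, Σx·x = 50, Σx = 6, Σ1 = 4, Σx^2·y = 2790, Σx·y = 484, Σy = 95.)
Inverting the 3×3 Gram matrix, [p, q, r]ᵀ = [2851/1562, 977/781, -1471/1562]ᵀ.

q = 1.251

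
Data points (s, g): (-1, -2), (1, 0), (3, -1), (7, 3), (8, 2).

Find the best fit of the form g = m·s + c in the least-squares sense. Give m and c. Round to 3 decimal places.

Entries of AᵀA: Σs·s = 124, Σs = 18, Σ1 = 5.
Moment sums: Σs·g = 36, Σg = 2.
Normal equations: [[124, 18]; [18, 5]]·[m, c]ᵀ = [36, 2]ᵀ.
Δ = 124·5 − 18² = 296.
m = (36·5 − 18·2)/296 = 18/37; c = (124·2 − 18·36)/296 = -50/37.

m = 0.486, c = -1.351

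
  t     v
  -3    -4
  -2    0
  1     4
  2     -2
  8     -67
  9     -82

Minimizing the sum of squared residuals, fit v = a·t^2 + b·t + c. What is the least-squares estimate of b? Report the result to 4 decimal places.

b = -0.4477

With design matrix A, AᵀA = [[10771, 1215, 163]; [1215, 163, 15]; [163, 15, 6]] and Aᵀv = [-10970, -1262, -151]ᵀ.
Inverting the 3×3 Gram matrix, [a, b, c]ᵀ = [-221519/215954, -5089/11366, 412409/107977]ᵀ.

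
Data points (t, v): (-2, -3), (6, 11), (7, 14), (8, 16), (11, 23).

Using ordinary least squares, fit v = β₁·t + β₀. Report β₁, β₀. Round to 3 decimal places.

β₁ = 1.968, β₀ = 0.391

Compute the Gram sums: Σt·t = 274, Σt = 30, Σ1 = 5.
Right-hand side: Σt·v = 551, Σv = 61.
So AᵀA·[β₁, β₀]ᵀ = Aᵀv: [[274, 30]; [30, 5]]·[β₁, β₀]ᵀ = [551, 61]ᵀ.
det = 274·5 − 30² = 470.
β₁ = (551·5 − 30·61)/470 = 185/94; β₀ = (274·61 − 30·551)/470 = 92/235.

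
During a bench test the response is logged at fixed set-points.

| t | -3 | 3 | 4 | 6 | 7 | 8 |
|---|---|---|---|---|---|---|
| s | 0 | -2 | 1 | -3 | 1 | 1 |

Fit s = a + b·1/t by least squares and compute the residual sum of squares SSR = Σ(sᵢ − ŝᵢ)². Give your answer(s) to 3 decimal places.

Compute the Gram sums: Σ1 = 6, Σ1/t = 115/168, Σ1/t·1/t = 1093/3136.
For Aᵀs: Σs = -2, Σ1/t·s = -109/168.
So AᵀA·[a, b]ᵀ = Aᵀs: [[6, 115/168]; [115/168, 1093/3136]]·[a, b]ᵀ = [-2, -109/168]ᵀ.
det = 6·(1093/3136) − (115/168)² = 45797/28224.
a = ((-2)·(1093/3136) − (115/168)·(-109/168))/(45797/28224) = -7139/45797; b = (6·(-109/168) − (115/168)·(-2))/(45797/28224) = -71232/45797.
Residuals: -405/1117, -60711/45797, 70744/45797, -118380/45797, 63112/45797, 61840/45797; SSR = 672258/45797.

SSR = 14.679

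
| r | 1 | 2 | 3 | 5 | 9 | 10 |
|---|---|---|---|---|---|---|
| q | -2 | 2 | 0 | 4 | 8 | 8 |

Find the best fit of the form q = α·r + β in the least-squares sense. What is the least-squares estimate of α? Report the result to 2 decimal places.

α = 1.06

Forming XᵀX = [[220, 30]; [30, 6]] and Xᵀq = [174, 20]ᵀ gives XᵀX·[α, β]ᵀ = Xᵀq.
det = 220·6 − 30² = 420.
α = (174·6 − 30·20)/420 = 37/35; β = (220·20 − 30·174)/420 = -41/21.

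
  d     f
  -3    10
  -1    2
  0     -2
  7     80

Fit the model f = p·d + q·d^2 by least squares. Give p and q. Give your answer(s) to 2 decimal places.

p = 1.00, q = 1.49

Setting ∂/∂p … = 0 gives: 59·p + 315·q = 528;  315·p + 2483·q = 4012.
Δ = 59·2483 − 315² = 47272.
p = (528·2483 − 315·4012)/47272 = 11811/11818; q = (59·4012 − 315·528)/47272 = 17597/11818.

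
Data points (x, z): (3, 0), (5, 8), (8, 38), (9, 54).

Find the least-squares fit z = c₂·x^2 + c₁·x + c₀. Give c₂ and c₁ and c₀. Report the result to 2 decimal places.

c₂ = 1.28, c₁ = -6.42, c₀ = 7.83

The normal system MᵀM·[c₂, c₁, c₀]ᵀ = Mᵀz is [[11363, 1393, 179]; [1393, 179, 25]; [179, 25, 4]]·[c₂, c₁, c₀]ᵀ = [7006, 830, 100]ᵀ.
Row-reducing yields c₂ = 151/118, c₁ = -757/118, c₀ = 462/59.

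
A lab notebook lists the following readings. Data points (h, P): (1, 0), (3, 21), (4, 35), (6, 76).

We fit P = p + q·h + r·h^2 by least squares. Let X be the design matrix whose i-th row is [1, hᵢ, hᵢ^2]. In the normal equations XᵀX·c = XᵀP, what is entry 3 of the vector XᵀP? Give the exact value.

3485

Entry 3 ↔ basis h^2, so (XᵀP)_{3} = Σᵢ (h^2)·Pᵢ = (1)·(0) + (9)·(21) + (16)·(35) + (36)·(76) = 3485.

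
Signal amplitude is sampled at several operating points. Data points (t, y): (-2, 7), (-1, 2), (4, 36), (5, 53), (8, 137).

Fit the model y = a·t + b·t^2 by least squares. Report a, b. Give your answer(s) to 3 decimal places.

Normal-equation sums: Σt·t = 110, Σt·t^2 = 692, Σt^2·t^2 = 4994.
And Σt·y = 1489, Σt^2·y = 10699.
XᵀX·[a, b]ᵀ = Xᵀy becomes [[110, 692]; [692, 4994]]·[a, b]ᵀ = [1489, 10699]ᵀ.
Eliminating b: 4994·(row 1) − 692·(row 2) gives 70476·a = 4994·1489 − 692·10699 = 32358, so a = 5393/11746.
Then b = (10699 − 692·(5393/11746))/4994 = 24417/11746.

a = 0.459, b = 2.079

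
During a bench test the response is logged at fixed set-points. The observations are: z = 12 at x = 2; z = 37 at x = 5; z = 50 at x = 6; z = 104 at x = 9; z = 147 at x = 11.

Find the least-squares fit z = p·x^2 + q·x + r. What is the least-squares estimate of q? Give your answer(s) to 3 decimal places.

q = 1.102

From the data, Σx^2·x^2 = 23139, Σx^2·x = 2409, Σx^2 = 267, Σx·x = 267, Σx = 33, Σ1 = 5.
Moment sums: Σx^2·z = 28984, Σx·z = 3062, Σz = 350.
Normal equations: [[23139, 2409, 267]; [2409, 267, 33]; [267, 33, 5]]·[p, q, r]ᵀ = [28984, 3062, 350]ᵀ.
Row-reducing yields p = 8363/7752, q = 8543/7752, r = 87/17.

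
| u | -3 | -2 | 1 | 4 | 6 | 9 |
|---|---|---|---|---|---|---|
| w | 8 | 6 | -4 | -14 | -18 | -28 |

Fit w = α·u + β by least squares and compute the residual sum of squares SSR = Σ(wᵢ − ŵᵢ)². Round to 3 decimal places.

SSR = 2.776

Entries of MᵀM: Σu·u = 147, Σu = 15, Σ1 = 6.
Right-hand side: Σu·w = -456, Σw = -50.
MᵀM·[α, β]ᵀ = Mᵀw becomes [[147, 15]; [15, 6]]·[α, β]ᵀ = [-456, -50]ᵀ.
Eliminating β: 6·(row 1) − 15·(row 2) gives 657·α = 6·(-456) − 15·(-50) = -1986, so α = -662/219.
Then β = ((-50) − 15·(-662/219))/6 = -170/219.
Residuals: -64/219, 160/219, -44/219, -248/219, 200/219, -4/219; SSR = 608/219.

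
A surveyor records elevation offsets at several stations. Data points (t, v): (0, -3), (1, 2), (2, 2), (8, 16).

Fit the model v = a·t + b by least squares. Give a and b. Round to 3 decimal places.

Normal-equation sums: Σt·t = 69, Σt = 11, Σ1 = 4.
For Mᵀv: Σt·v = 134, Σv = 17.
So MᵀM·[a, b]ᵀ = Mᵀv: [[69, 11]; [11, 4]]·[a, b]ᵀ = [134, 17]ᵀ.
det = 69·4 − 11² = 155.
a = (134·4 − 11·17)/155 = 349/155; b = (69·17 − 11·134)/155 = -301/155.

a = 2.252, b = -1.942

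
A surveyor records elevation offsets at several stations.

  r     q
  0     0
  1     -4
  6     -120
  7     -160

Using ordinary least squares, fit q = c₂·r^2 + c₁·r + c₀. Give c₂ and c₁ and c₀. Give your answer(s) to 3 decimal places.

The normal equations are: 3698·c₂ + 560·c₁ + 86·c₀ = -12164;  560·c₂ + 86·c₁ + 14·c₀ = -1844;  86·c₂ + 14·c₁ + 4·c₀ = -284.
(Σr^2·r^2 = 3698, Σr^2·r = 560, Σr^2 = 86, Σr·r = 86, Σr = 14, Σ1 = 4, Σr^2·q = -12164, Σr·q = -1844, Σq = -284.)
Solving the 3×3 system (Gaussian elimination) gives c₂ = -3, c₁ = -73/37, c₀ = 15/37.

c₂ = -3.000, c₁ = -1.973, c₀ = 0.405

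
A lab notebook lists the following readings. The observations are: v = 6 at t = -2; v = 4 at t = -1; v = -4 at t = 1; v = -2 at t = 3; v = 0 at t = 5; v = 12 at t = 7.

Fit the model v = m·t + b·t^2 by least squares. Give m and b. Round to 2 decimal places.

m = -2.64, b = 0.60

Normal-equation sums: Σt·t = 89, Σt·t^2 = 487, Σt^2·t^2 = 3125.
For Mᵀv: Σt·v = 58, Σt^2·v = 594.
MᵀM·[m, b]ᵀ = Mᵀv becomes [[89, 487]; [487, 3125]]·[m, b]ᵀ = [58, 594]ᵀ.
Δ = 89·3125 − 487² = 40956.
m = (58·3125 − 487·594)/40956 = -27007/10239; b = (89·594 − 487·58)/40956 = 6155/10239.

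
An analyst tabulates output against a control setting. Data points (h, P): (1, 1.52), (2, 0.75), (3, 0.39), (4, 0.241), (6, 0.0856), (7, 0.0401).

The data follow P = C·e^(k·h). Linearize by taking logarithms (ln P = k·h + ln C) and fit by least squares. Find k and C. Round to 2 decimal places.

k = -0.58, C = 2.49

Linearized form: ln P = k·h + ln C. From the 6 transformed points,
Σh = 23.0000, Σ(h)² = 115.0000, Σln P = -7.9080, Σh·ln P = -45.9364.
Normal system: [[115.0000, 23.0000]; [23.0000, 6]]·[k, ln C]ᵀ = [-45.9364, -7.9080]ᵀ.
Δ = 115.0000·6 − (23.0000)² = 161.0000; k = (-45.9364·6 − 23.0000·-7.9080)/161.0000 = -0.58220, ln C = (115.0000·-7.9080 − 23.0000·-45.9364)/161.0000 = 0.91378, so C = exp(0.91378) = 2.49373.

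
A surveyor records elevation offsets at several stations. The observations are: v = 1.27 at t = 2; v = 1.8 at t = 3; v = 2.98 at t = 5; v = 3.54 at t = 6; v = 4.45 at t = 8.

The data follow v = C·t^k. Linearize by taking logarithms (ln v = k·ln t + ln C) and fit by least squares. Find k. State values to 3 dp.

k = 0.921

Let Y = ln v. Fitting Y = k·ln t + ln C by least squares:
Sums: Σln t = 7.2724, Σ(ln t)² = 11.8122, Σln v = 4.6758, Σln t·ln v = 7.9382.
Normal system: [[11.8122, 7.2724]; [7.2724, 5]]·[k, ln C]ᵀ = [7.9382, 4.6758]ᵀ.
Solving (det = 6.1731): k = 0.92128, ln C = -0.40483.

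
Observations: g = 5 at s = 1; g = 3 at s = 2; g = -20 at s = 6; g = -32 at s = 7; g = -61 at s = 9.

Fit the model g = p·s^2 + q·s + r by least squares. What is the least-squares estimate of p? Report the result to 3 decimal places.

p = -1.061

Sums needed: Σs^2·s^2 = 10275, Σs^2·s = 1297, Σs^2 = 171, Σs·s = 171, Σs = 25, Σ1 = 5.
Right-hand side: Σs^2·g = -7212, Σs·g = -882, Σg = -105.
So AᵀA·[p, q, r]ᵀ = Aᵀg: [[10275, 1297, 171]; [1297, 171, 25]; [171, 25, 5]]·[p, q, r]ᵀ = [-7212, -882, -105]ᵀ.
Solving the 3×3 system (Gaussian elimination) gives p = -645/608, q = 1479/608, r = 237/76.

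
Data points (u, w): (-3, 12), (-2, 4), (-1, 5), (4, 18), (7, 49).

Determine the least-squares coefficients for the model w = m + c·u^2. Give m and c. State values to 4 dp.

The normal system AᵀA·[m, c]ᵀ = Aᵀw is [[5, 79]; [79, 2755]]·[m, c]ᵀ = [88, 2818]ᵀ.
Eliminating c: 2755·(row 1) − 79·(row 2) gives 7534·m = 2755·88 − 79·2818 = 19818, so m = 9909/3767.
Then c = (2818 − 79·(9909/3767))/2755 = 3569/3767.

m = 2.6305, c = 0.9474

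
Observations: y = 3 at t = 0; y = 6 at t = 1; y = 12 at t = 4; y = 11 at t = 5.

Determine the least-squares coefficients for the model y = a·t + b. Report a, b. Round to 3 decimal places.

a = 1.706, b = 3.735

AᵀA·[a, b]ᵀ = Aᵀy reads: 42·a + 10·b = 109;  10·a + 4·b = 32.
Eliminating b: 4·(row 1) − 10·(row 2) gives 68·a = 4·109 − 10·32 = 116, so a = 29/17.
Then b = (32 − 10·(29/17))/4 = 127/34.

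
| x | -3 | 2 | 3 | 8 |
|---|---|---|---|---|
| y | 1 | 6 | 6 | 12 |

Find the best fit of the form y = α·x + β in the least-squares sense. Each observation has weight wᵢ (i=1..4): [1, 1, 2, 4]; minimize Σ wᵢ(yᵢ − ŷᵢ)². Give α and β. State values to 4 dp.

With design matrix A, AᵀWA = [[287, 37]; [37, 8]] and AᵀWy = [429, 67]ᵀ.
Determinant 287·8 − 37² = 927.
α = (429·8 − 37·67)/927 = 953/927; β = (287·67 − 37·429)/927 = 3356/927.

α = 1.0280, β = 3.6203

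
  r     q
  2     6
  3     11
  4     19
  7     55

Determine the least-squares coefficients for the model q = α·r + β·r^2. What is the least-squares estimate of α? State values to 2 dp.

α = 0.70

With design matrix M, MᵀM = [[78, 442]; [442, 2754]] and Mᵀq = [506, 3122]ᵀ.
Eliminating β: 2754·(row 1) − 442·(row 2) gives 19448·α = 2754·506 − 442·3122 = 13600, so α = 100/143.
Then β = (3122 − 442·(100/143))/2754 = 191/187.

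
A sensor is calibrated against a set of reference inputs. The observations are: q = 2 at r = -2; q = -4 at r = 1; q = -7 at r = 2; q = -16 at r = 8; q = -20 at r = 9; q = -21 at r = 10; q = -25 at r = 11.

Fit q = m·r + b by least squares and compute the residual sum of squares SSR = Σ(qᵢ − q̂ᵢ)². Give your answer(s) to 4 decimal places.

From the data, Σr·r = 375, Σr = 39, Σ1 = 7.
For Mᵀq: Σr·q = -815, Σq = -91.
MᵀM·[m, b]ᵀ = Mᵀq becomes [[375, 39]; [39, 7]]·[m, b]ᵀ = [-815, -91]ᵀ.
Δ = 375·7 − 39² = 1104.
m = ((-815)·7 − 39·(-91))/1104 = -539/276; b = (375·(-91) − 39·(-815))/1104 = -195/92.
Residuals: 59/276, 5/69, -269/276, 481/276, -7/23, 179/276, -193/138; SSR = 449/69.

SSR = 6.5072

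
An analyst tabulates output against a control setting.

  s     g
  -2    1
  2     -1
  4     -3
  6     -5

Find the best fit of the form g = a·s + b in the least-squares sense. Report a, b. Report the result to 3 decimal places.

Setting ∂/∂a … = 0 gives: 60·a + 10·b = -46;  10·a + 4·b = -8.
Eliminating b: 4·(row 1) − 10·(row 2) gives 140·a = 4·(-46) − 10·(-8) = -104, so a = -26/35.
Then b = ((-8) − 10·(-26/35))/4 = -1/7.

a = -0.743, b = -0.143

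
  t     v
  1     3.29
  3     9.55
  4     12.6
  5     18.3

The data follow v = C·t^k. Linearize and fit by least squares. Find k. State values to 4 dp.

Let Y = ln v. Fitting Y = k·ln t + ln C by least squares:
AᵀA = [[5.7191, 4.0943]; [4.0943, 4]], rhs = [10.6700, 8.8880]ᵀ  (here Σln t = 4.0943, Σ(ln t)² = 5.7191, Σln v = 8.8880, Σln t·ln v = 10.6700).
Slope k = (n·Σln t·ln v − Σln t·Σln v)/(n·Σ(ln t)² − (Σln t)²) = (4·10.6700 − 4.0943·8.8880)/6.1125 = 1.02892; ln C = (Σln v − k·Σln t)/n = 1.16882.

k = 1.0289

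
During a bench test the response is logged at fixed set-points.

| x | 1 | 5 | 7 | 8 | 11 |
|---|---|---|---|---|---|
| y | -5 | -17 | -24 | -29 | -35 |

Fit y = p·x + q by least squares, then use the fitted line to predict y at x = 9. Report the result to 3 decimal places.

MᵀM·[p, q]ᵀ = Mᵀy reads: 260·p + 32·q = -875;  32·p + 5·q = -110.
(Σx·x = 260, Σx = 32, Σ1 = 5, Σx·y = -875, Σy = -110.)
Determinant 260·5 − 32² = 276.
p = ((-875)·5 − 32·(-110))/276 = -285/92; q = (260·(-110) − 32·(-875))/276 = -50/23.
At x = 9: ŷ = (-285/92)·(9) + (-50/23)·(1) = -2765/92.

ŷ = -30.054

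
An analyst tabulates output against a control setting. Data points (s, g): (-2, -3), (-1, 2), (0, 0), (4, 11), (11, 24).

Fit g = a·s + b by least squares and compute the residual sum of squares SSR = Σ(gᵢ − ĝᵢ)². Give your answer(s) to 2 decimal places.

XᵀX·[a, b]ᵀ = Xᵀg reads: 142·a + 12·b = 312;  12·a + 5·b = 34.
(Σs·s = 142, Σs = 12, Σ1 = 5, Σs·g = 312, Σg = 34.)
det = 142·5 − 12² = 566.
a = (312·5 − 12·34)/566 = 576/283; b = (142·34 − 12·312)/566 = 542/283.
Residuals: -239/283, 600/283, -542/283, 267/283, -86/283; SSR = 2790/283.

SSR = 9.86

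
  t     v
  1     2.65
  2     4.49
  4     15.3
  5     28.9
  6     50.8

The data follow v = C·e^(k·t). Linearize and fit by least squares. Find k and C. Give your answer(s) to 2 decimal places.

Let Y = ln v. Fitting Y = k·t + ln C by least squares:
XᵀX = [[82.0000, 18.0000]; [18.0000, 5]], rhs = [55.2763, 12.4960]ᵀ  (here Σt = 18.0000, Σ(t)² = 82.0000, Σln v = 12.4960, Σt·ln v = 55.2763).
Solving (det = 86.0000): k = 0.59829, ln C = 0.34534, so C = exp(0.34534) = 1.41247.

k = 0.60, C = 1.41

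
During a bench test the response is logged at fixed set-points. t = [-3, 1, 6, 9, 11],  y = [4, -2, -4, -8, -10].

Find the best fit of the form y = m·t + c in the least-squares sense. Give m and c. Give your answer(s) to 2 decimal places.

Entries of XᵀX: Σt·t = 248, Σt = 24, Σ1 = 5.
Right-hand side: Σt·y = -220, Σy = -20.
XᵀX·[m, c]ᵀ = Xᵀy becomes [[248, 24]; [24, 5]]·[m, c]ᵀ = [-220, -20]ᵀ.
Eliminating c: 5·(row 1) − 24·(row 2) gives 664·m = 5·(-220) − 24·(-20) = -620, so m = -155/166.
Then c = ((-20) − 24·(-155/166))/5 = 40/83.

m = -0.93, c = 0.48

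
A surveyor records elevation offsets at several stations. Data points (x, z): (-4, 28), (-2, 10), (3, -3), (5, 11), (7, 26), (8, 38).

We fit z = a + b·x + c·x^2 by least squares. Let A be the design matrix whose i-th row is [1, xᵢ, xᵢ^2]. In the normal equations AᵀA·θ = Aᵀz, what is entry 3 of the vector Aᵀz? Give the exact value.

4442

Entry 3 ↔ basis x^2, so (Aᵀz)_{3} = Σᵢ (x^2)·zᵢ = (16)·(28) + (4)·(10) + (9)·(-3) + (25)·(11) + (49)·(26) + (64)·(38) = 4442.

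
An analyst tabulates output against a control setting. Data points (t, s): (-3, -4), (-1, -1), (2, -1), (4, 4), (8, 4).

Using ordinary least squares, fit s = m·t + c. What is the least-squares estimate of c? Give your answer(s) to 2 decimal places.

c = -1.09

Sums needed: Σt·t = 94, Σt = 10, Σ1 = 5.
For Aᵀs: Σt·s = 59, Σs = 2.
Normal equations: [[94, 10]; [10, 5]]·[m, c]ᵀ = [59, 2]ᵀ.
Determinant 94·5 − 10² = 370.
m = (59·5 − 10·2)/370 = 55/74; c = (94·2 − 10·59)/370 = -201/185.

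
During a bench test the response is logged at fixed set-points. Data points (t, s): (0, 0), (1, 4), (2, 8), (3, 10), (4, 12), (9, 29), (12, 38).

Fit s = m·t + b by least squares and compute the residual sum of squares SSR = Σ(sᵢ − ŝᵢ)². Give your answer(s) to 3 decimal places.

SSR = 3.053

From the data, Σt·t = 255, Σt = 31, Σ1 = 7.
Right-hand side: Σt·s = 815, Σs = 101.
MᵀM·[m, b]ᵀ = Mᵀs becomes [[255, 31]; [31, 7]]·[m, b]ᵀ = [815, 101]ᵀ.
Eliminating b: 7·(row 1) − 31·(row 2) gives 824·m = 7·815 − 31·101 = 2574, so m = 1287/412.
Then b = (101 − 31·(1287/412))/7 = 245/412.
Residuals: -245/412, 29/103, 477/412, 7/206, -449/412, 30/103, -33/412; SSR = 629/206.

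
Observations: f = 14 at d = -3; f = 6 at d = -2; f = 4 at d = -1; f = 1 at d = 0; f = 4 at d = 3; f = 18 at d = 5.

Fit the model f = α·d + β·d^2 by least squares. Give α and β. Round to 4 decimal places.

α = -1.5461, β = 1.0191

Forming AᵀA = [[48, 116]; [116, 804]] and Aᵀf = [44, 640]ᵀ gives AᵀA·[α, β]ᵀ = Aᵀf.
Determinant 48·804 − 116² = 25136.
α = (44·804 − 116·640)/25136 = -2429/1571; β = (48·640 − 116·44)/25136 = 1601/1571.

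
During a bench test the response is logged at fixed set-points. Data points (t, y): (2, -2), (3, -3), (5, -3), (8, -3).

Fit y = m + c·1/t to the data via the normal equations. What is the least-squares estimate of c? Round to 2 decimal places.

c = 2.59

Normal-equation sums: Σ1 = 4, Σ1/t = 139/120, Σ1/t·1/t = 6001/14400.
Moment sums: Σy = -11, Σ1/t·y = -119/40.
Normal equations: [[4, 139/120]; [139/120, 6001/14400]]·[m, c]ᵀ = [-11, -119/40]ᵀ.
det = 4·(6001/14400) − (139/120)² = 1561/4800.
m = ((-11)·(6001/14400) − (139/120)·(-119/40))/(1561/4800) = -16388/4683; c = (4·(-119/40) − (139/120)·(-11))/(1561/4800) = 4040/1561.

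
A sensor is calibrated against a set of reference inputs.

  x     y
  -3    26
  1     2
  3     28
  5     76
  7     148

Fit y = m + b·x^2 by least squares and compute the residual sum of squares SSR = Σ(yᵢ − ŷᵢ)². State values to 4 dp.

Forming AᵀA = [[5, 93]; [93, 3189]] and Aᵀy = [280, 9640]ᵀ gives AᵀA·[m, b]ᵀ = Aᵀy.
Eliminating b: 3189·(row 1) − 93·(row 2) gives 7296·m = 3189·280 − 93·9640 = -3600, so m = -75/152.
Then b = (9640 − 93·(-75/152))/3189 = 1385/456.
Residuals: -16/19, -31/57, 22/19, 32/57, -1/3; SSR = 158/57.

SSR = 2.7719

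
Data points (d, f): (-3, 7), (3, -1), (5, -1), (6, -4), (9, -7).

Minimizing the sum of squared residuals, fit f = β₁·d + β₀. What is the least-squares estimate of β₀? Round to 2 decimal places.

β₀ = 3.40

Sums needed: Σd·d = 160, Σd = 20, Σ1 = 5.
Right-hand side: Σd·f = -116, Σf = -6.
Normal equations: [[160, 20]; [20, 5]]·[β₁, β₀]ᵀ = [-116, -6]ᵀ.
det = 160·5 − 20² = 400.
β₁ = ((-116)·5 − 20·(-6))/400 = -23/20; β₀ = (160·(-6) − 20·(-116))/400 = 17/5.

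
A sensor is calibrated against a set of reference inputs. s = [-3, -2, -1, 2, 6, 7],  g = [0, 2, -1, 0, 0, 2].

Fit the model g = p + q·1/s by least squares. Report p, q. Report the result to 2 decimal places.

p = 0.59, q = 0.54

The normal system AᵀA·[p, q]ᵀ = Aᵀg is [[6, -43/42]; [-43/42, 2927/1764]]·[p, q]ᵀ = [3, 2/7]ᵀ.
Eliminating q: (2927/1764)·(row 1) − (-43/42)·(row 2) gives (15713/1764)·p = (2927/1764)·3 − (-43/42)·(2/7) = 1033/196, so p = 9297/15713.
Then q = ((2/7) − (-43/42)·(9297/15713))/(2927/1764) = 8442/15713.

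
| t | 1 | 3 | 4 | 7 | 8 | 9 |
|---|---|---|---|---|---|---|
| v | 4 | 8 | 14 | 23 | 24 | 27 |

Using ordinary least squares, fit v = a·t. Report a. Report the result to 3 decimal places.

a = 3.091

Sums needed: Σt·t = 220.
Right-hand side: Σt·v = 680.
Hence a = 680 / 220 ≈ 3.09091.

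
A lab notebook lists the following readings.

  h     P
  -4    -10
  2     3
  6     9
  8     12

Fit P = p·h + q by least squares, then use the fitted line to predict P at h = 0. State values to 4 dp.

Compute the Gram sums: Σh·h = 120, Σh = 12, Σ1 = 4.
Right-hand side: Σh·P = 196, ΣP = 14.
So MᵀM·[p, q]ᵀ = MᵀP: [[120, 12]; [12, 4]]·[p, q]ᵀ = [196, 14]ᵀ.
Eliminating q: 4·(row 1) − 12·(row 2) gives 336·p = 4·196 − 12·14 = 616, so p = 11/6.
Then q = (14 − 12·(11/6))/4 = -2.
At h = 0: P̂ = (11/6)·(0) + (-2)·(1) = -2.

P̂ = -2.0000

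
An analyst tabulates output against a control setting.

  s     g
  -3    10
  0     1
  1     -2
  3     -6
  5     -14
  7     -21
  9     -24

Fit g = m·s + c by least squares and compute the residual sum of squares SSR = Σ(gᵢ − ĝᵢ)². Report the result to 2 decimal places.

Setting ∂/∂m … = 0 gives: 174·m + 22·c = -483;  22·m + 7·c = -56.
(Σs·s = 174, Σs = 22, Σ1 = 7, Σs·g = -483, Σg = -56.)
Determinant 174·7 − 22² = 734.
m = ((-483)·7 − 22·(-56))/734 = -2149/734; c = (174·(-56) − 22·(-483))/734 = 441/367.
Residuals: 11/734, -74/367, -201/734, 1161/734, -413/734, -1253/734, 843/734; SSR = 5261/734.

SSR = 7.17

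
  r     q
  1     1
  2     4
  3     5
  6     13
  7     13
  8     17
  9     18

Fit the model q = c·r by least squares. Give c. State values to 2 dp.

c = 2.01

Setting ∂/∂c … = 0 gives: 244·c = 491.
(Σr·r = 244, Σr·q = 491.)
c = 491/244 = 2.0123.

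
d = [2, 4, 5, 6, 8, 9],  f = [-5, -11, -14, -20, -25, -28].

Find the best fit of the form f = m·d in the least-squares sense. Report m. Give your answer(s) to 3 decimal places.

Forming MᵀM = [[226]] and Mᵀf = [-696]ᵀ gives MᵀM·[m]ᵀ = Mᵀf.
m = (-696)/226 = -3.07965.

m = -3.080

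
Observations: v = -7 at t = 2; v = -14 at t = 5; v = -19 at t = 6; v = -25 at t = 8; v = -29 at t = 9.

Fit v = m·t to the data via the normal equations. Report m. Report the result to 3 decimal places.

m = -3.138

Setting ∂/∂m … = 0 gives: 210·m = -659.
Hence m = -659 / 210 ≈ -3.1381.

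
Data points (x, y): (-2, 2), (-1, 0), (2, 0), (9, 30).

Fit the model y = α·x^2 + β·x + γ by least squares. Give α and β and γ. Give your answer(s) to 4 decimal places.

α = 0.4348, β = -0.4901, γ = -0.8027

Normal-equation sums: Σx^2·x^2 = 6594, Σx^2·x = 728, Σx^2 = 90, Σx·x = 90, Σx = 8, Σ1 = 4.
For Aᵀy: Σx^2·y = 2438, Σx·y = 266, Σy = 32.
Normal equations: [[6594, 728, 90]; [728, 90, 8]; [90, 8, 4]]·[α, β, γ]ᵀ = [2438, 266, 32]ᵀ.
Inverting the 3×3 Gram matrix, [α, β, γ]ᵀ = [8218/18901, -9263/18901, -15171/18901]ᵀ.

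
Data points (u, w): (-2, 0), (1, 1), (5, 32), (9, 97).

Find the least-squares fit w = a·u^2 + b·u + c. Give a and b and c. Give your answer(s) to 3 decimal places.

Normal-equation sums: Σu^2·u^2 = 7203, Σu^2·u = 847, Σu^2 = 111, Σu·u = 111, Σu = 13, Σ1 = 4.
For Xᵀw: Σu^2·w = 8658, Σu·w = 1034, Σw = 130.
XᵀX·[a, b, c]ᵀ = Xᵀw becomes [[7203, 847, 111]; [847, 111, 13]; [111, 13, 4]]·[a, b, c]ᵀ = [8658, 1034, 130]ᵀ.
Solving the 3×3 system (Gaussian elimination) gives a = 1247/1175, b = 8157/5875, c = -8594/5875.

a = 1.061, b = 1.388, c = -1.463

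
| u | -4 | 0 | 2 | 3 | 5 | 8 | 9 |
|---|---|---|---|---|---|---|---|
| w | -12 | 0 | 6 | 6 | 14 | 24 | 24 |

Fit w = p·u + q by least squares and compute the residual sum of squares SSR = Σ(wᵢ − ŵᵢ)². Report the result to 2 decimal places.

From the data, Σu·u = 199, Σu = 23, Σ1 = 7.
Moment sums: Σu·w = 556, Σw = 62.
AᵀA·[p, q]ᵀ = Aᵀw becomes [[199, 23]; [23, 7]]·[p, q]ᵀ = [556, 62]ᵀ.
det = 199·7 − 23² = 864.
p = (556·7 − 23·62)/864 = 137/48; q = (199·62 − 23·556)/864 = -25/48.
Residuals: -1/16, 25/48, 13/16, -49/24, 1/4, 27/16, -7/6; SSR = 75/8.

SSR = 9.38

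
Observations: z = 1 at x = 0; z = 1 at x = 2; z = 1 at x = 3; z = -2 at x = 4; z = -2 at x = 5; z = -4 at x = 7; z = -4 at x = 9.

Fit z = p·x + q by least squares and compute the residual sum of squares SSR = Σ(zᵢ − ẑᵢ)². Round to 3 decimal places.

The normal equations are: 184·p + 30·q = -77;  30·p + 7·q = -9.
Δ = 184·7 − 30² = 388.
p = ((-77)·7 − 30·(-9))/388 = -269/388; q = (184·(-9) − 30·(-77))/388 = 327/194.
Residuals: -133/194, 68/97, 541/388, -177/194, -85/388, -323/388, 215/388; SSR = 1857/388.

SSR = 4.786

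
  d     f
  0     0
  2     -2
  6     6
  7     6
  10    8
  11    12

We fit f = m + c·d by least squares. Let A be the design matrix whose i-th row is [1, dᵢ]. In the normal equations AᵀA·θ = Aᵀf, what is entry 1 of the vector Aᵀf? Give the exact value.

30

Entry 1 ↔ basis 1, so (Aᵀf)_{1} = Σᵢ fᵢ = (1)·(0) + (1)·(-2) + (1)·(6) + (1)·(6) + (1)·(8) + (1)·(12) = 30.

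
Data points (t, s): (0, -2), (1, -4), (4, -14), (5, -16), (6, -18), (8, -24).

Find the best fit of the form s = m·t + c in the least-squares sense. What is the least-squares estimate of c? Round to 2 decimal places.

c = -1.87

Setting ∂/∂m … = 0 gives: 142·m + 24·c = -440;  24·m + 6·c = -78.
(Σt·t = 142, Σt = 24, Σ1 = 6, Σt·s = -440, Σs = -78.)
Eliminating c: 6·(row 1) − 24·(row 2) gives 276·m = 6·(-440) − 24·(-78) = -768, so m = -64/23.
Then c = ((-78) − 24·(-64/23))/6 = -43/23.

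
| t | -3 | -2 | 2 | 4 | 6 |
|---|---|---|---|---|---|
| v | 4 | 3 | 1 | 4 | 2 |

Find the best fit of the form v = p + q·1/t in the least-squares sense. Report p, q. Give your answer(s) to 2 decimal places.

Sums needed: Σ1 = 5, Σ1/t = 1/12, Σ1/t·1/t = 101/144.
For Mᵀv: Σv = 14, Σ1/t·v = -1.
MᵀM·[p, q]ᵀ = Mᵀv becomes [[5, 1/12]; [1/12, 101/144]]·[p, q]ᵀ = [14, -1]ᵀ.
det = 5·(101/144) − (1/12)² = 7/2.
p = (14·(101/144) − (1/12)·(-1))/(7/2) = 713/252; q = (5·(-1) − (1/12)·14)/(7/2) = -37/21.

p = 2.83, q = -1.76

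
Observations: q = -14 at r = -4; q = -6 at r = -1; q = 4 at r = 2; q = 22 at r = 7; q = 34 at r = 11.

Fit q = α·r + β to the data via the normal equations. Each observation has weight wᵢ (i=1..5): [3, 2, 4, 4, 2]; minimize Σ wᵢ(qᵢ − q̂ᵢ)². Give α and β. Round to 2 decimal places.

The normal system AᵀWA·[α, β]ᵀ = AᵀWq is [[504, 44]; [44, 15]]·[α, β]ᵀ = [1576, 118]ᵀ.
Eliminating β: 15·(row 1) − 44·(row 2) gives 5624·α = 15·1576 − 44·118 = 18448, so α = 2306/703.
Then β = (118 − 44·(2306/703))/15 = -1234/703.

α = 3.28, β = -1.76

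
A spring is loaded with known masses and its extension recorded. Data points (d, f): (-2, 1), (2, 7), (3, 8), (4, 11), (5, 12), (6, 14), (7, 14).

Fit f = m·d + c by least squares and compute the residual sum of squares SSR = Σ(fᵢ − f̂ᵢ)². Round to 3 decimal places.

SSR = 2.343

Setting ∂/∂m … = 0 gives: 143·m + 25·c = 322;  25·m + 7·c = 67.
det = 143·7 − 25² = 376.
m = (322·7 − 25·67)/376 = 579/376; c = (143·67 − 25·322)/376 = 1531/376.
Residuals: 3/376, -57/376, -65/94, 289/376, 43/188, 259/376, -40/47; SSR = 881/376.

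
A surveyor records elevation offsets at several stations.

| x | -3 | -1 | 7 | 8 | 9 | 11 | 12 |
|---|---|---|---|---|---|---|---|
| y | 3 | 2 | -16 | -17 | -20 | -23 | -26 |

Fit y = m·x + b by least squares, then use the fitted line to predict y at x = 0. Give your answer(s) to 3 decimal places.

ŷ = -1.619

From the data, Σx·x = 469, Σx = 43, Σ1 = 7.
And Σx·y = -1004, Σy = -97.
MᵀM·[m, b]ᵀ = Mᵀy becomes [[469, 43]; [43, 7]]·[m, b]ᵀ = [-1004, -97]ᵀ.
det = 469·7 − 43² = 1434.
m = ((-1004)·7 − 43·(-97))/1434 = -2857/1434; b = (469·(-97) − 43·(-1004))/1434 = -2321/1434.
At x = 0: ŷ = (-2857/1434)·(0) + (-2321/1434)·(1) = -2321/1434.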